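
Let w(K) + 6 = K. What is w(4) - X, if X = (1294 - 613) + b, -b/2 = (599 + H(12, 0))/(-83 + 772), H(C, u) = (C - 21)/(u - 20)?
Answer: -4693881/6890 ≈ -681.26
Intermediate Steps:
H(C, u) = (-21 + C)/(-20 + u)
b = -11989/6890 (b = -2*(599 + (-21 + 12)/(-20 + 0))/(-83 + 772) = -2*(599 - 9/(-20))/689 = -2*(599 - 1/20*(-9))/689 = -2*(599 + 9/20)/689 = -11989/(10*689) = -2*11989/13780 = -11989/6890 ≈ -1.7401)
w(K) = -6 + K
X = 4680101/6890 (X = (1294 - 613) - 11989/6890 = 681 - 11989/6890 = 4680101/6890 ≈ 679.26)
w(4) - X = (-6 + 4) - 1*4680101/6890 = -2 - 4680101/6890 = -4693881/6890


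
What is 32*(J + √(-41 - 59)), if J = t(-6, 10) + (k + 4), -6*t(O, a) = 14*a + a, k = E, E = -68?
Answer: -2848 + 320*I ≈ -2848.0 + 320.0*I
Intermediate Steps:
k = -68
t(O, a) = -5*a/2 (t(O, a) = -(14*a + a)/6 = -5*a/2)
J = -89 (J = -5/2*10 + (-68 + 4) = -25 - 64 = -89)
32*(J + √(-41 - 59)) = 32*(-89 + √(-41 - 59)) = 32*(-89 + √(-100)) = 32*(-89 + 10*I) = -2848 + 320*I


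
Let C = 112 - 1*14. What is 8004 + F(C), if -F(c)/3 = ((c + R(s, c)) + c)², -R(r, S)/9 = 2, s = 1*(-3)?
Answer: -87048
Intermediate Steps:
s = -3
C = 98 (C = 112 - 14 = 98)
R(r, S) = -18 (R(r, S) = -9*2 = -18)
F(c) = -3*(-18 + 2*c)² (F(c) = -3*((c - 18) + c)² = -3*((-18 + c) + c)² = -3*(-18 + 2*c)²)
8004 + F(C) = 8004 - 12*(-9 + 98)² = 8004 - 12*89² = 8004 - 12*7921 = 8004 - 95052 = -87048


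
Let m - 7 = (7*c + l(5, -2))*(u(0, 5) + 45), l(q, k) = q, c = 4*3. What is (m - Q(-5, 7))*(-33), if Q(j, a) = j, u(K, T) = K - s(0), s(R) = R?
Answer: -132561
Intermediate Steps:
c = 12
u(K, T) = K (u(K, T) = K - 1*0 = K + 0 = K)
m = 4012 (m = 7 + (7*12 + 5)*(0 + 45) = 7 + (84 + 5)*45 = 7 + 89*45 = 7 + 4005 = 4012)
(m - Q(-5, 7))*(-33) = (4012 - 1*(-5))*(-33) = (4012 + 5)*(-33) = 4017*(-33) = -132561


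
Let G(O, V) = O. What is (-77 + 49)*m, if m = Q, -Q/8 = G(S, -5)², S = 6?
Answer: 8064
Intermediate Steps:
Q = -288 (Q = -8*6² = -8*36 = -288)
m = -288
(-77 + 49)*m = (-77 + 49)*(-288) = -28*(-288) = 8064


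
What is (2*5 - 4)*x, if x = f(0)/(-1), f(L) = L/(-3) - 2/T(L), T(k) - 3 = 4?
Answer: 12/7 ≈ 1.7143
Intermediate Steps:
T(k) = 7 (T(k) = 3 + 4 = 7)
f(L) = -2/7 - L/3 (f(L) = L/(-3) - 2/7 = L*(-⅓) - 2*⅐ = -L/3 - 2/7 = -2/7 - L/3)
x = 2/7 (x = (-2/7 - ⅓*0)/(-1) = (-2/7 + 0)*(-1) = -2/7*(-1) = 2/7 ≈ 0.28571)
(2*5 - 4)*x = (2*5 - 4)*(2/7) = (10 - 4)*(2/7) = 6*(2/7) = 12/7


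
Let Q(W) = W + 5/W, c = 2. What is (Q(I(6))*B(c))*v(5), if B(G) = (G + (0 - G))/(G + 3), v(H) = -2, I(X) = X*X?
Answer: 0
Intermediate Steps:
I(X) = X²
B(G) = 0 (B(G) = (G - G)/(3 + G) = 0/(3 + G) = 0)
(Q(I(6))*B(c))*v(5) = ((6² + 5/(6²))*0)*(-2) = ((36 + 5/36)*0)*(-2) = ((1301/36)*0)*(-2) = 0*(-2) = 0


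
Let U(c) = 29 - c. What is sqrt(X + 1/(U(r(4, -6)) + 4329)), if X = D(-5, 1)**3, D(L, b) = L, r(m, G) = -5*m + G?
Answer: I*sqrt(150151726)/1096 ≈ 11.18*I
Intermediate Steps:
r(m, G) = G - 5*m
X = -125 (X = (-5)**3 = -125)
sqrt(X + 1/(U(r(4, -6)) + 4329)) = sqrt(-125 + 1/((29 - (-6 - 5*4)) + 4329)) = sqrt(-125 + 1/((29 - (-6 - 20)) + 4329)) = sqrt(-125 + 1/((29 - 1*(-26)) + 4329)) = sqrt(-125 + 1/((29 + 26) + 4329)) = sqrt(-125 + 1/(55 + 4329)) = sqrt(-125 + 1/4384) = sqrt(-547999/4384) = I*sqrt(150151726)/1096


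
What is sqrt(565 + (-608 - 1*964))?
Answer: I*sqrt(1007) ≈ 31.733*I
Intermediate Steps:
sqrt(565 + (-608 - 1*964)) = sqrt(565 + (-608 - 964)) = sqrt(565 - 1572) = sqrt(-1007) = I*sqrt(1007)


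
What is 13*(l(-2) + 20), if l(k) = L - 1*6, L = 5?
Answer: 247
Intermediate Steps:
l(k) = -1 (l(k) = 5 - 1*6 = 5 - 6 = -1)
13*(l(-2) + 20) = 13*(-1 + 20) = 13*19 = 247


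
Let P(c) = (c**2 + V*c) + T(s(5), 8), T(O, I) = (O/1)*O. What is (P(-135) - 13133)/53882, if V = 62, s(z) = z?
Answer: -3253/53882 ≈ -0.060373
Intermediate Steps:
T(O, I) = O**2 (T(O, I) = (O*1)*O = O*O = O**2)
P(c) = 25 + c**2 + 62*c (P(c) = (c**2 + 62*c) + 5**2 = (c**2 + 62*c) + 25 = 25 + c**2 + 62*c)
(P(-135) - 13133)/53882 = ((25 + (-135)**2 + 62*(-135)) - 13133)/53882 = ((25 + 18225 - 8370) - 13133)*(1/53882) = (9880 - 13133)*(1/53882) = -3253*1/53882 = -3253/53882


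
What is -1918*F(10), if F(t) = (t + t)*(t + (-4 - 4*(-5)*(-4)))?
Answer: 2838640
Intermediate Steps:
F(t) = 2*t*(-84 + t) (F(t) = (2*t)*(t + (-4 + 20*(-4))) = (2*t)*(t + (-4 - 80)) = (2*t)*(t - 84) = (2*t)*(-84 + t) = 2*t*(-84 + t))
-1918*F(10) = -3836*10*(-84 + 10) = -3836*10*(-74) = -1918*(-1480) = 2838640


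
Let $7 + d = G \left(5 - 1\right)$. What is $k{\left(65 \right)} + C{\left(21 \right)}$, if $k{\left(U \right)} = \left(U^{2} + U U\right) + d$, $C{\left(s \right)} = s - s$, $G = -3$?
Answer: $8431$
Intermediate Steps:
$C{\left(s \right)} = 0$
$d = -19$ ($d = -7 - 3 \left(5 - 1\right) = -7 - 12 = -19$)
$k{\left(U \right)} = -19 + 2 U^{2}$ ($k{\left(U \right)} = \left(U^{2} + U U\right) - 19 = \left(U^{2} + U^{2}\right) - 19 = 2 U^{2} - 19 = -19 + 2 U^{2}$)
$k{\left(65 \right)} + C{\left(21 \right)} = \left(-19 + 2 \cdot 65^{2}\right) + 0 = \left(-19 + 2 \cdot 4225\right) + 0 = \left(-19 + 8450\right) + 0 = 8431 + 0 = 8431$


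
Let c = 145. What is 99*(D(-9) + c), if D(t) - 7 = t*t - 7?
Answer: 22374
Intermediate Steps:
D(t) = t**2 (D(t) = 7 + (t*t - 7) = 7 + (t**2 - 7) = 7 + (-7 + t**2) = t**2)
99*(D(-9) + c) = 99*((-9)**2 + 145) = 99*(81 + 145) = 99*226 = 22374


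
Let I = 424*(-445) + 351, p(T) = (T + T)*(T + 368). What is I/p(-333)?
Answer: 188329/23310 ≈ 8.0793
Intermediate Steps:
p(T) = 2*T*(368 + T) (p(T) = (2*T)*(368 + T) = 2*T*(368 + T))
I = -188329 (I = -188680 + 351 = -188329)
I/p(-333) = -188329*(-1/(666*(368 - 333))) = -188329/(2*(-333)*35) = -188329/(-23310) = -188329*(-1/23310) = 188329/23310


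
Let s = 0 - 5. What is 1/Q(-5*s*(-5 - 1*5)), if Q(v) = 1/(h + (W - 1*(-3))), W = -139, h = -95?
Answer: -231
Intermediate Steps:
s = -5
Q(v) = -1/231 (Q(v) = 1/(-95 + (-139 - 1*(-3))) = 1/(-95 + (-139 + 3)) = 1/(-95 - 136) = 1/(-231) = -1/231)
1/Q(-5*s*(-5 - 1*5)) = 1/(-1/231) = -231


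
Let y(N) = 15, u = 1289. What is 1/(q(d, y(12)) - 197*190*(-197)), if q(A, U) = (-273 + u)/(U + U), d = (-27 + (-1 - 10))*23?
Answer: 15/110606158 ≈ 1.3562e-7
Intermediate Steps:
d = -874 (d = (-27 - 11)*23 = -38*23 = -874)
q(A, U) = 508/U (q(A, U) = (-273 + 1289)/(U + U) = 1016/((2*U)) = 1016*(1/(2*U)) = 508/U)
1/(q(d, y(12)) - 197*190*(-197)) = 1/(508/15 - 197*190*(-197)) = 1/(508*(1/15) - 37430*(-197)) = 1/(508/15 + 7373710) = 1/(110606158/15) = 15/110606158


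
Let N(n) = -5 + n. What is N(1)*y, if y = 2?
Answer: -8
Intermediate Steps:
N(1)*y = (-5 + 1)*2 = -4*2 = -8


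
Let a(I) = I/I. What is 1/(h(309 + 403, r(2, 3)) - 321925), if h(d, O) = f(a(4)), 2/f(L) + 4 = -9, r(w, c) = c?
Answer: -13/4185027 ≈ -3.1063e-6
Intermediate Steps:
a(I) = 1
f(L) = -2/13 (f(L) = 2/(-4 - 9) = 2/(-13) = 2*(-1/13) = -2/13)
h(d, O) = -2/13
1/(h(309 + 403, r(2, 3)) - 321925) = 1/(-2/13 - 321925) = 1/(-4185027/13) = -13/4185027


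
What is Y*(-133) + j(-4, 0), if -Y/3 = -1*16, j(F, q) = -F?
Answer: -6380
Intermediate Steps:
Y = 48 (Y = -(-3)*16 = -3*(-16) = 48)
Y*(-133) + j(-4, 0) = 48*(-133) - 1*(-4) = -6384 + 4 = -6380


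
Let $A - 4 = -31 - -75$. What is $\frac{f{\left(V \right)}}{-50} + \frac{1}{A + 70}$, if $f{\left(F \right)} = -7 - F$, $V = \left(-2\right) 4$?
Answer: $- \frac{17}{1475} \approx -0.011525$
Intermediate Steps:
$A = 48$ ($A = 4 - -44 = 4 + \left(-31 + 75\right) = 4 + 44 = 48$)
$V = -8$
$\frac{f{\left(V \right)}}{-50} + \frac{1}{A + 70} = \frac{-7 - -8}{-50} + \frac{1}{48 + 70} = - \frac{-7 + 8}{50} + \frac{1}{118} = \left(- \frac{1}{50}\right) 1 + \frac{1}{118} = - \frac{1}{50} + \frac{1}{118} = - \frac{17}{1475}$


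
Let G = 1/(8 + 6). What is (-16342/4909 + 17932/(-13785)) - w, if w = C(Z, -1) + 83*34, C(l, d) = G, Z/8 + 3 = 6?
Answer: -2677982589797/947387910 ≈ -2826.7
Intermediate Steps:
Z = 24 (Z = -24 + 8*6 = -24 + 48 = 24)
G = 1/14 ≈ 0.071429
C(l, d) = 1/14
w = 39509/14 (w = 1/14 + 83*34 = 1/14 + 2822 = 39509/14 ≈ 2822.1)
(-16342/4909 + 17932/(-13785)) - w = (-16342/4909 + 17932/(-13785)) - 1*39509/14 = (-16342*1/4909 + 17932*(-1/13785)) - 39509/14 = (-16342/4909 - 17932/13785) - 39509/14 = -313302658/67670565 - 39509/14 = -2677982589797/947387910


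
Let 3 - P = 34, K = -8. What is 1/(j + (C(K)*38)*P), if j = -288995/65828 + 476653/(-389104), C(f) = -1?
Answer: 914783504/1072478316849 ≈ 0.00085296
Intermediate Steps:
P = -31 (P = 3 - 1*34 = 3 - 34 = -31)
j = -5136650863/914783504 (j = -288995*1/65828 + 476653*(-1/389104) = -41285/9404 - 476653/389104 = -5136650863/914783504 ≈ -5.6152)
1/(j + (C(K)*38)*P) = 1/(-5136650863/914783504 - 1*38*(-31)) = 1/(-5136650863/914783504 - 38*(-31)) = 1/(-5136650863/914783504 + 1178) = 1/(1072478316849/914783504) = 914783504/1072478316849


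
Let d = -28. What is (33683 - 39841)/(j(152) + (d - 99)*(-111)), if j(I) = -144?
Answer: -6158/13953 ≈ -0.44134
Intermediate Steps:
(33683 - 39841)/(j(152) + (d - 99)*(-111)) = (33683 - 39841)/(-144 + (-28 - 99)*(-111)) = -6158/(-144 - 127*(-111)) = -6158/(-144 + 14097) = -6158/13953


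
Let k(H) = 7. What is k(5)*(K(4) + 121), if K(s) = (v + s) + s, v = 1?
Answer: 910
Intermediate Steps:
K(s) = 1 + 2*s (K(s) = (1 + s) + s = 1 + 2*s)
k(5)*(K(4) + 121) = 7*((1 + 2*4) + 121) = 7*((1 + 8) + 121) = 7*(9 + 121) = 7*130 = 910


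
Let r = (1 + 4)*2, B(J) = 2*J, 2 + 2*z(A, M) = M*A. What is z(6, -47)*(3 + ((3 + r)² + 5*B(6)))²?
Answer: -7643008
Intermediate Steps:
z(A, M) = -1 + A*M/2 (z(A, M) = -1 + (M*A)/2 = -1 + (A*M)/2 = -1 + A*M/2)
r = 10 (r = 5*2 = 10)
z(6, -47)*(3 + ((3 + r)² + 5*B(6)))² = (-1 + (½)*6*(-47))*(3 + ((3 + 10)² + 5*(2*6)))² = (-1 - 141)*(3 + (13² + 5*12))² = -142*(3 + (169 + 60))² = -142*(3 + 229)² = -142*232² = -142*53824 = -7643008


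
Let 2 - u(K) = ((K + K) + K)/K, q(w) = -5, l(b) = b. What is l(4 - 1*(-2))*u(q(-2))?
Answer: -6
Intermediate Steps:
u(K) = -1 (u(K) = 2 - ((K + K) + K)/K = 2 - (2*K + K)/K = 2 - 3*K/K = 2 - 1*3 = 2 - 3 = -1)
l(4 - 1*(-2))*u(q(-2)) = (4 - 1*(-2))*(-1) = (4 + 2)*(-1) = 6*(-1) = -6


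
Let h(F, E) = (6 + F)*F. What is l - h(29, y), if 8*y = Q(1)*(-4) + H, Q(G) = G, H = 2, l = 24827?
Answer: 23812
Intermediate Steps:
y = -¼ (y = (1*(-4) + 2)/8 = (-4 + 2)/8 = (⅛)*(-2) = -¼ ≈ -0.25000)
h(F, E) = F*(6 + F)
l - h(29, y) = 24827 - 29*(6 + 29) = 24827 - 29*35 = 24827 - 1*1015 = 24827 - 1015 = 23812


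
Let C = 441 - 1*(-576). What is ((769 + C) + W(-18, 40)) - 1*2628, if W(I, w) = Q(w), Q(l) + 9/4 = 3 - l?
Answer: -3525/4 ≈ -881.25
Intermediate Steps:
Q(l) = 3/4 - l (Q(l) = -9/4 + (3 - l) = 3/4 - l)
W(I, w) = 3/4 - w
C = 1017 (C = 441 + 576 = 1017)
((769 + C) + W(-18, 40)) - 1*2628 = ((769 + 1017) + (3/4 - 1*40)) - 1*2628 = (1786 + (3/4 - 40)) - 2628 = (1786 - 157/4) - 2628 = 6987/4 - 2628 = -3525/4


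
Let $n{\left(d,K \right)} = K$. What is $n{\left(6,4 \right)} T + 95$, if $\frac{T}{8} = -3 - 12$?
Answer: $-385$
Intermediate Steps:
$T = -120$ ($T = 8 \left(-3 - 12\right) = 8 \left(-15\right) = -120$)
$n{\left(6,4 \right)} T + 95 = 4 \left(-120\right) + 95 = -480 + 95 = -385$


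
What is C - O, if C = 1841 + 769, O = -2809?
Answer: 5419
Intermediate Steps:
C = 2610
C - O = 2610 - 1*(-2809) = 2610 + 2809 = 5419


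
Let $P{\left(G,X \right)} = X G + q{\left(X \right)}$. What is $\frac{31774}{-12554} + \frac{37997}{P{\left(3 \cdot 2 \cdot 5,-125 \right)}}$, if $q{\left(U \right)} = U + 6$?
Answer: $- \frac{299973972}{24285713} \approx -12.352$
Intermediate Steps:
$q{\left(U \right)} = 6 + U$
$P{\left(G,X \right)} = 6 + X + G X$ ($P{\left(G,X \right)} = X G + \left(6 + X\right) = G X + \left(6 + X\right) = 6 + X + G X$)
$\frac{31774}{-12554} + \frac{37997}{P{\left(3 \cdot 2 \cdot 5,-125 \right)}} = \frac{31774}{-12554} + \frac{37997}{6 - 125 + 3 \cdot 2 \cdot 5 \left(-125\right)} = 31774 \left(- \frac{1}{12554}\right) + \frac{37997}{6 - 125 + 6 \cdot 5 \left(-125\right)} = - \frac{15887}{6277} + \frac{37997}{6 - 125 + 30 \left(-125\right)} = - \frac{15887}{6277} + \frac{37997}{6 - 125 - 3750} = - \frac{15887}{6277} + \frac{37997}{-3869} = - \frac{15887}{6277} + 37997 \left(- \frac{1}{3869}\right) = - \frac{15887}{6277} - \frac{37997}{3869} = - \frac{299973972}{24285713}$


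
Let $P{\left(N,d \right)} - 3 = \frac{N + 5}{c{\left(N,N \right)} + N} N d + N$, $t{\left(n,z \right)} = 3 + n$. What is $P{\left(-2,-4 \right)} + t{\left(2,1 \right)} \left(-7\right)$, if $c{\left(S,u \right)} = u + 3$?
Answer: $-58$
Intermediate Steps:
$c{\left(S,u \right)} = 3 + u$
$P{\left(N,d \right)} = 3 + N + \frac{N d \left(5 + N\right)}{3 + 2 N}$ ($P{\left(N,d \right)} = 3 + \left(\frac{N + 5}{\left(3 + N\right) + N} N d + N\right) = 3 + \left(\frac{5 + N}{3 + 2 N} N d + N\right) = 3 + \left(\frac{N \left(5 + N\right)}{3 + 2 N} d + N\right) = 3 + \left(\frac{N d \left(5 + N\right)}{3 + 2 N} + N\right) = 3 + \left(N + \frac{N d \left(5 + N\right)}{3 + 2 N}\right) = 3 + N + \frac{N d \left(5 + N\right)}{3 + 2 N}$)
$P{\left(-2,-4 \right)} + t{\left(2,1 \right)} \left(-7\right) = \frac{9 + 2 \left(-2\right)^{2} + 9 \left(-2\right) - 4 \left(-2\right)^{2} + 5 \left(-2\right) \left(-4\right)}{3 + 2 \left(-2\right)} + \left(3 + 2\right) \left(-7\right) = \frac{9 + 2 \cdot 4 - 18 - 16 + 40}{3 - 4} + 5 \left(-7\right) = \frac{9 + 8 - 18 - 16 + 40}{-1} - 35 = \left(-1\right) 23 - 35 = -23 - 35 = -58$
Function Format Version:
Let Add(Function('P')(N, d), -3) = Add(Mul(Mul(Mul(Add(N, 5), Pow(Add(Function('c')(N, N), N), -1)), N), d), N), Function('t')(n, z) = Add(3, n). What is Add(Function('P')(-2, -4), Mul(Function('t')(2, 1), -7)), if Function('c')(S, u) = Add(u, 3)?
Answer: -58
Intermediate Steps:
Function('c')(S, u) = Add(3, u)
Function('P')(N, d) = Add(3, N, Mul(N, d, Pow(Add(3, Mul(2, N)), -1), Add(5, N))) (Function('P')(N, d) = Add(3, Add(Mul(Mul(Mul(Add(N, 5), Pow(Add(Add(3, N), N), -1)), N), d), N)) = Add(3, Add(Mul(Mul(Mul(Add(5, N), Pow(Add(3, Mul(2, N)), -1)), N), d), N)) = Add(3, Add(Mul(Mul(Mul(Pow(Add(3, Mul(2, N)), -1), Add(5, N)), N), d), N)) = Add(3, Add(Mul(Mul(N, Pow(Add(3, Mul(2, N)), -1), Add(5, N)), d), N)) = Add(3, Add(Mul(N, d, Pow(Add(3, Mul(2, N)), -1), Add(5, N)), N)) = Add(3, Add(N, Mul(N, d, Pow(Add(3, Mul(2, N)), -1), Add(5, N)))) = Add(3, N, Mul(N, d, Pow(Add(3, Mul(2, N)), -1), Add(5, N))))
Add(Function('P')(-2, -4), Mul(Function('t')(2, 1), -7)) = Add(Mul(Pow(Add(3, Mul(2, -2)), -1), Add(9, Mul(2, Pow(-2, 2)), Mul(9, -2), Mul(-4, Pow(-2, 2)), Mul(5, -2, -4))), Mul(Add(3, 2), -7)) = Add(Mul(Pow(Add(3, -4), -1), Add(9, Mul(2, 4), -18, Mul(-4, 4), 40)), Mul(5, -7)) = Add(Mul(Pow(-1, -1), Add(9, 8, -18, -16, 40)), -35) = Add(Mul(-1, 23), -35) = Add(-23, -35) = -58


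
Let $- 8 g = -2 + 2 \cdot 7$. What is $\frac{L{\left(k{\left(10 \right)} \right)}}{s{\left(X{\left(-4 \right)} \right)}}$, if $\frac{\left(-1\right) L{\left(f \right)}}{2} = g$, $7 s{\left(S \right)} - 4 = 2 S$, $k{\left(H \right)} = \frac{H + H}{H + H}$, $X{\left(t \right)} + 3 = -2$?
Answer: $- \frac{7}{2} \approx -3.5$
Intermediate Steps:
$X{\left(t \right)} = -5$ ($X{\left(t \right)} = -3 - 2 = -5$)
$k{\left(H \right)} = 1$ ($k{\left(H \right)} = \frac{2 H}{2 H} = 2 H \frac{1}{2 H} = 1$)
$s{\left(S \right)} = \frac{4}{7} + \frac{2 S}{7}$
$g = - \frac{3}{2}$ ($g = - \frac{-2 + 2 \cdot 7}{8} = - \frac{-2 + 14}{8} = \left(- \frac{1}{8}\right) 12 = - \frac{3}{2} \approx -1.5$)
$L{\left(f \right)} = 3$ ($L{\left(f \right)} = \left(-2\right) \left(- \frac{3}{2}\right) = 3$)
$\frac{L{\left(k{\left(10 \right)} \right)}}{s{\left(X{\left(-4 \right)} \right)}} = \frac{3}{\frac{4}{7} + \frac{2}{7} \left(-5\right)} = \frac{3}{\frac{4}{7} - \frac{10}{7}} = \frac{3}{- \frac{6}{7}} = 3 \left(- \frac{7}{6}\right) = - \frac{7}{2}$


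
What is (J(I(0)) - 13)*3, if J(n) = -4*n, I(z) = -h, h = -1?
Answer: -51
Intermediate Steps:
I(z) = 1 (I(z) = -1*(-1) = 1)
(J(I(0)) - 13)*3 = (-4*1 - 13)*3 = (-4 - 13)*3 = -17*3 = -51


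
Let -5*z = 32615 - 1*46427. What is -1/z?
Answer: -5/13812 ≈ -0.00036200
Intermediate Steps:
z = 13812/5 (z = -(32615 - 1*46427)/5 = -(32615 - 46427)/5 = -1/5*(-13812) = 13812/5 ≈ 2762.4)
-1/z = -1/13812/5 = -1*5/13812 = -5/13812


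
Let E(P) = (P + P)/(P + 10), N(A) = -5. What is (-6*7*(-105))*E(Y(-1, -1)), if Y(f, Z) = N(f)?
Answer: -8820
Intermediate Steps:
Y(f, Z) = -5
E(P) = 2*P/(10 + P) (E(P) = (2*P)/(10 + P) = 2*P/(10 + P))
(-6*7*(-105))*E(Y(-1, -1)) = (-6*7*(-105))*(2*(-5)/(10 - 5)) = (-42*(-105))*(2*(-5)/5) = 4410*(2*(-5)*(⅕)) = 4410*(-2) = -8820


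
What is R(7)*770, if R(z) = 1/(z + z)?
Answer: 55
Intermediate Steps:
R(z) = 1/(2*z)
R(7)*770 = ((½)/7)*770 = ((½)*(⅐))*770 = (1/14)*770 = 55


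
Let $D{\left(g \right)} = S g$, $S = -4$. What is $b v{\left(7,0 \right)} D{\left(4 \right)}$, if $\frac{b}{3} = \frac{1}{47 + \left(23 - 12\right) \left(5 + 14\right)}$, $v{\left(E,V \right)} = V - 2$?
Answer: $\frac{3}{8} \approx 0.375$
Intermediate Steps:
$v{\left(E,V \right)} = -2 + V$
$D{\left(g \right)} = - 4 g$
$b = \frac{3}{256}$ ($b = \frac{3}{47 + \left(23 - 12\right) \left(5 + 14\right)} = \frac{3}{47 + 11 \cdot 19} = \frac{3}{47 + 209} = \frac{3}{256} \approx 0.011719$)
$b v{\left(7,0 \right)} D{\left(4 \right)} = \frac{3 \left(-2 + 0\right)}{256} \left(\left(-4\right) 4\right) = \frac{3}{256} \left(-2\right) \left(-16\right) = \left(- \frac{3}{128}\right) \left(-16\right) = \frac{3}{8}$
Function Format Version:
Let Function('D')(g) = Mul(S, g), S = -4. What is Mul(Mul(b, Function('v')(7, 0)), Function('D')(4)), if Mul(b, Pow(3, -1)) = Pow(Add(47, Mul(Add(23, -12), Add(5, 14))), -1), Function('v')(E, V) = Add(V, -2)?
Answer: Rational(3, 8) ≈ 0.37500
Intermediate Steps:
Function('v')(E, V) = Add(-2, V)
Function('D')(g) = Mul(-4, g)
b = Rational(3, 256) (b = Mul(3, Pow(Add(47, Mul(Add(23, -12), Add(5, 14))), -1)) = Mul(3, Pow(Add(47, Mul(11, 19)), -1)) = Mul(3, Pow(Add(47, 209), -1)) = Mul(3, Pow(256, -1)) = Mul(3, Rational(1, 256)) = Rational(3, 256) ≈ 0.011719)
Mul(Mul(b, Function('v')(7, 0)), Function('D')(4)) = Mul(Mul(Rational(3, 256), Add(-2, 0)), Mul(-4, 4)) = Mul(Mul(Rational(3, 256), -2), -16) = Mul(Rational(-3, 128), -16) = Rational(3, 8)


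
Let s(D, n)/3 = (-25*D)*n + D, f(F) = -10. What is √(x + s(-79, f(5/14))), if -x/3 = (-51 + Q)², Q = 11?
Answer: 3*I*√7143 ≈ 253.55*I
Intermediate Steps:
s(D, n) = 3*D - 75*D*n (s(D, n) = 3*((-25*D)*n + D) = 3*(-25*D*n + D) = 3*(D - 25*D*n) = 3*D - 75*D*n)
x = -4800 (x = -3*(-51 + 11)² = -3*(-40)² = -3*1600 = -4800)
√(x + s(-79, f(5/14))) = √(-4800 + 3*(-79)*(1 - 25*(-10))) = √(-4800 + 3*(-79)*(1 + 250)) = √(-4800 + 3*(-79)*251) = √(-4800 - 59487) = √(-64287) = 3*I*√7143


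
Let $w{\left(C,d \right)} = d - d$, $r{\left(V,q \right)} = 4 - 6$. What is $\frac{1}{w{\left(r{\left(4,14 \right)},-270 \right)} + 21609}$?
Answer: $\frac{1}{21609} \approx 4.6277 \cdot 10^{-5}$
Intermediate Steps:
$r{\left(V,q \right)} = -2$
$w{\left(C,d \right)} = 0$
$\frac{1}{w{\left(r{\left(4,14 \right)},-270 \right)} + 21609} = \frac{1}{0 + 21609} = \frac{1}{21609}$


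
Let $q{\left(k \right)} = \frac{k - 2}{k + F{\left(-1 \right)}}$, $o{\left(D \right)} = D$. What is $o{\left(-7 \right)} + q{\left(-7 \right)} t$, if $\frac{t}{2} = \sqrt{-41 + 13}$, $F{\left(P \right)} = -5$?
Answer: $-7 + 3 i \sqrt{7} \approx -7.0 + 7.9373 i$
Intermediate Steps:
$q{\left(k \right)} = \frac{-2 + k}{-5 + k}$ ($q{\left(k \right)} = \frac{k - 2}{k - 5} = \frac{-2 + k}{-5 + k}$)
$t = 4 i \sqrt{7}$ ($t = 2 \sqrt{-41 + 13} = 2 \sqrt{-28} = 2 \cdot 2 i \sqrt{7} = 4 i \sqrt{7} \approx 10.583 i$)
$o{\left(-7 \right)} + q{\left(-7 \right)} t = -7 + \frac{-2 - 7}{-5 - 7} \cdot 4 i \sqrt{7} = -7 + \frac{1}{-12} \left(-9\right) 4 i \sqrt{7} = -7 + \left(- \frac{1}{12}\right) \left(-9\right) 4 i \sqrt{7} = -7 + \frac{3 \cdot 4 i \sqrt{7}}{4} = -7 + 3 i \sqrt{7}$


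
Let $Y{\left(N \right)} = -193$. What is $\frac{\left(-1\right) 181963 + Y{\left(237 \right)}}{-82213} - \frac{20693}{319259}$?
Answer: $\frac{56453708795}{26247240167} \approx 2.1508$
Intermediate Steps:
$\frac{\left(-1\right) 181963 + Y{\left(237 \right)}}{-82213} - \frac{20693}{319259} = \frac{\left(-1\right) 181963 - 193}{-82213} - \frac{20693}{319259} = \left(-181963 - 193\right) \left(- \frac{1}{82213}\right) - \frac{20693}{319259} = \left(-182156\right) \left(- \frac{1}{82213}\right) - \frac{20693}{319259} = \frac{182156}{82213} - \frac{20693}{319259} = \frac{56453708795}{26247240167}$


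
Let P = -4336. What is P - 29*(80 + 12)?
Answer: -7004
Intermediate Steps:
P - 29*(80 + 12) = -4336 - 29*(80 + 12) = -4336 - 29*92 = -4336 - 2668 = -7004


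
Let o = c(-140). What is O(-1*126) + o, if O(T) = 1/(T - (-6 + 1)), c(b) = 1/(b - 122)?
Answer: -383/31702 ≈ -0.012081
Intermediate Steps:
c(b) = 1/(-122 + b)
o = -1/262 (o = 1/(-122 - 140) = 1/(-262) = -1/262 ≈ -0.0038168)
O(T) = 1/(5 + T) (O(T) = 1/(T - 1*(-5)) = 1/(T + 5) = 1/(5 + T))
O(-1*126) + o = 1/(5 - 1*126) - 1/262 = 1/(5 - 126) - 1/262 = 1/(-121) - 1/262 = -1/121 - 1/262 = -383/31702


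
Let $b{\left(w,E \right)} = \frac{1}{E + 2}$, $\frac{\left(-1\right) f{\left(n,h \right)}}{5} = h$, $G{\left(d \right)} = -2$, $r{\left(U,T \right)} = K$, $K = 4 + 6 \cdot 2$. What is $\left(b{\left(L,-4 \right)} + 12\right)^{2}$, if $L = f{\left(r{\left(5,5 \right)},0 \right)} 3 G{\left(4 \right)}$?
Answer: $\frac{529}{4} \approx 132.25$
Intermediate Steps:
$K = 16$ ($K = 4 + 12 = 16$)
$r{\left(U,T \right)} = 16$
$f{\left(n,h \right)} = - 5 h$
$L = 0$ ($L = \left(-5\right) 0 \cdot 3 \left(-2\right) = 0 \cdot 3 \left(-2\right) = 0 \left(-2\right) = 0$)
$b{\left(w,E \right)} = \frac{1}{2 + E}$
$\left(b{\left(L,-4 \right)} + 12\right)^{2} = \left(\frac{1}{2 - 4} + 12\right)^{2} = \left(\frac{1}{-2} + 12\right)^{2} = \left(- \frac{1}{2} + 12\right)^{2} = \left(\frac{23}{2}\right)^{2} = \frac{529}{4}$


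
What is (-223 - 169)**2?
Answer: 153664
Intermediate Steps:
(-223 - 169)**2 = (-392)**2 = 153664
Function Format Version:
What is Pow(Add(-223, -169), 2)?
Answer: 153664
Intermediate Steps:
Pow(Add(-223, -169), 2) = Pow(-392, 2) = 153664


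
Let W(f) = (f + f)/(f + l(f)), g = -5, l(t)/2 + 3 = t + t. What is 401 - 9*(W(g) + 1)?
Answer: 12062/31 ≈ 389.10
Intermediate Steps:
l(t) = -6 + 4*t (l(t) = -6 + 2*(t + t) = -6 + 2*(2*t) = -6 + 4*t)
W(f) = 2*f/(-6 + 5*f) (W(f) = (f + f)/(f + (-6 + 4*f)) = (2*f)/(-6 + 5*f) = 2*f/(-6 + 5*f))
401 - 9*(W(g) + 1) = 401 - 9*(2*(-5)/(-6 + 5*(-5)) + 1) = 401 - 9*(2*(-5)/(-6 - 25) + 1) = 401 - 9*(2*(-5)/(-31) + 1) = 401 - 9*(2*(-5)*(-1/31) + 1) = 401 - 9*(10/31 + 1) = 401 - 9*41/31 = 401 - 369/31 = 12062/31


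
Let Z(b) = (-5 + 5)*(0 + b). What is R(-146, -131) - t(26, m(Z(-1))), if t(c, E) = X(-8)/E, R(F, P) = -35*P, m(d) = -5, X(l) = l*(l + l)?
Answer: 23053/5 ≈ 4610.6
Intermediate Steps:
X(l) = 2*l² (X(l) = l*(2*l) = 2*l²)
Z(b) = 0 (Z(b) = 0*b = 0)
t(c, E) = 128/E (t(c, E) = (2*(-8)²)/E = (2*64)/E = 128/E)
R(-146, -131) - t(26, m(Z(-1))) = -35*(-131) - 128/(-5) = 4585 - 128*(-1)/5 = 4585 - 1*(-128/5) = 4585 + 128/5 = 23053/5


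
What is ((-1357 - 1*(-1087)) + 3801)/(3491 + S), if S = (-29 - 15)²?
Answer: 1177/1809 ≈ 0.65064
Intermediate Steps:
S = 1936 (S = (-44)² = 1936)
((-1357 - 1*(-1087)) + 3801)/(3491 + S) = ((-1357 - 1*(-1087)) + 3801)/(3491 + 1936) = ((-1357 + 1087) + 3801)/5427 = (-270 + 3801)*(1/5427) = 3531*(1/5427) = 1177/1809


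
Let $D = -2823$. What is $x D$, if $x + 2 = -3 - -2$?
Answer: $8469$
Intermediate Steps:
$x = -3$ ($x = -2 - 1 = -3$)
$x D = \left(-3\right) \left(-2823\right) = 8469$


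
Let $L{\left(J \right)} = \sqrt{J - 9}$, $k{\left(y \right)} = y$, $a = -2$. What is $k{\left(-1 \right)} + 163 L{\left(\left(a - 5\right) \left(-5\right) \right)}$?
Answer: $-1 + 163 \sqrt{26} \approx 830.14$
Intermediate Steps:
$L{\left(J \right)} = \sqrt{-9 + J}$
$k{\left(-1 \right)} + 163 L{\left(\left(a - 5\right) \left(-5\right) \right)} = -1 + 163 \sqrt{-9 + \left(-2 - 5\right) \left(-5\right)} = -1 + 163 \sqrt{-9 - -35} = -1 + 163 \sqrt{-9 + 35} = -1 + 163 \sqrt{26}$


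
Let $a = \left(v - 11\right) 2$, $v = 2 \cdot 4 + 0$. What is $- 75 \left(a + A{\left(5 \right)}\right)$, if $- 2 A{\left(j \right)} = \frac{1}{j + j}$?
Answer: $\frac{1815}{4} \approx 453.75$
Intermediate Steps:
$v = 8$ ($v = 8 + 0 = 8$)
$A{\left(j \right)} = - \frac{1}{4 j}$ ($A{\left(j \right)} = - \frac{1}{2 \left(j + j\right)} = - \frac{1}{2 \cdot 2 j} = - \frac{\frac{1}{2} \frac{1}{j}}{2} = - \frac{1}{4 j}$)
$a = -6$ ($a = \left(8 - 11\right) 2 = \left(-3\right) 2 = -6$)
$- 75 \left(a + A{\left(5 \right)}\right) = - 75 \left(-6 - \frac{1}{4 \cdot 5}\right) = - 75 \left(-6 - \frac{1}{20}\right) = \left(-75\right) \left(- \frac{121}{20}\right) = \frac{1815}{4}$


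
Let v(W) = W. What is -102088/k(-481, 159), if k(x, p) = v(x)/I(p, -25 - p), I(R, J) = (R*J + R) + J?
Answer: -2989238728/481 ≈ -6.2146e+6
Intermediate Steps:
I(R, J) = J + R + J*R (I(R, J) = (J*R + R) + J = (R + J*R) + J = J + R + J*R)
k(x, p) = x/(-25 + p*(-25 - p)) (k(x, p) = x/((-25 - p) + p + (-25 - p)*p) = x/((-25 - p) + p + p*(-25 - p)) = x/(-25 + p*(-25 - p)))
-102088/k(-481, 159) = -(2552200/481 + 16231992*(25 + 159)/481) = -102088/((-1*(-481)/(25 + 159*184))) = -102088/((-1*(-481)/(25 + 29256))) = -102088/((-1*(-481)/29281)) = -102088/((-1*(-481)*1/29281)) = -102088/481/29281 = -102088*29281/481 = -2989238728/481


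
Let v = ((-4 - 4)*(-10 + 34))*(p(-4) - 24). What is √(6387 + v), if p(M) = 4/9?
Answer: √98187/3 ≈ 104.45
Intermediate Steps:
p(M) = 4/9 (p(M) = 4*(⅑) = 4/9)
v = 13568/3 (v = ((-4 - 4)*(-10 + 34))*(4/9 - 24) = -8*24*(-212/9) = -192*(-212/9) = 13568/3 ≈ 4522.7)
√(6387 + v) = √(6387 + 13568/3) = √(32729/3) = √98187/3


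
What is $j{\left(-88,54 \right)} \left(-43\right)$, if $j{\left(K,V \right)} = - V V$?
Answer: $125388$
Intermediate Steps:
$j{\left(K,V \right)} = - V^{2}$
$j{\left(-88,54 \right)} \left(-43\right) = - 54^{2} \left(-43\right) = \left(-1\right) 2916 \left(-43\right) = \left(-2916\right) \left(-43\right) = 125388$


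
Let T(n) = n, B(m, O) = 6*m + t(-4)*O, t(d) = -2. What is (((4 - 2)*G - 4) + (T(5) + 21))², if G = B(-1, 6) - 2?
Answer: 324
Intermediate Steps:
B(m, O) = -2*O + 6*m (B(m, O) = 6*m - 2*O = -2*O + 6*m)
G = -20 (G = (-2*6 + 6*(-1)) - 2 = (-12 - 6) - 2 = -18 - 2 = -20)
(((4 - 2)*G - 4) + (T(5) + 21))² = (((4 - 2)*(-20) - 4) + (5 + 21))² = ((2*(-20) - 4) + 26)² = ((-40 - 4) + 26)² = (-44 + 26)² = (-18)² = 324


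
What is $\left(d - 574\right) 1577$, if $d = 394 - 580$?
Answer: $-1198520$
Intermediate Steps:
$d = -186$
$\left(d - 574\right) 1577 = \left(-186 - 574\right) 1577 = \left(-760\right) 1577 = -1198520$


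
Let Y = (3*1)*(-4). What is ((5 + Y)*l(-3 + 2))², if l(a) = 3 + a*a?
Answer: 784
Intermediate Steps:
l(a) = 3 + a²
Y = -12 (Y = 3*(-4) = -12)
((5 + Y)*l(-3 + 2))² = ((5 - 12)*(3 + (-3 + 2)²))² = (-7*(3 + (-1)²))² = (-7*(3 + 1))² = (-7*4)² = (-28)² = 784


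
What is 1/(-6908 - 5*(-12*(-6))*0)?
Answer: -1/6908 ≈ -0.00014476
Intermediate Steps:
1/(-6908 - 5*(-12*(-6))*0) = 1/(-6908 - 360*0) = 1/(-6908 - 5*0) = 1/(-6908 + 0) = 1/(-6908) = -1/6908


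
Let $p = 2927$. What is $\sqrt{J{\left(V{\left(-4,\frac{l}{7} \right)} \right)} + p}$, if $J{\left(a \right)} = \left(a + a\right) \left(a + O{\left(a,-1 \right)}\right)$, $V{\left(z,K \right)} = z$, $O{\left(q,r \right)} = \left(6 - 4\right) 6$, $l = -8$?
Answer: $\sqrt{2863} \approx 53.507$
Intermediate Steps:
$O{\left(q,r \right)} = 12$ ($O{\left(q,r \right)} = 2 \cdot 6 = 12$)
$J{\left(a \right)} = 2 a \left(12 + a\right)$ ($J{\left(a \right)} = \left(a + a\right) \left(a + 12\right) = 2 a \left(12 + a\right)$)
$\sqrt{J{\left(V{\left(-4,\frac{l}{7} \right)} \right)} + p} = \sqrt{2 \left(-4\right) \left(12 - 4\right) + 2927} = \sqrt{2 \left(-4\right) 8 + 2927} = \sqrt{-64 + 2927} = \sqrt{2863}$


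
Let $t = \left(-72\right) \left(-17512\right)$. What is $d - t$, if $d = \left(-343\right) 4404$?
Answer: $-2771436$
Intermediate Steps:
$d = -1510572$
$t = 1260864$
$d - t = -1510572 - 1260864 = -2771436$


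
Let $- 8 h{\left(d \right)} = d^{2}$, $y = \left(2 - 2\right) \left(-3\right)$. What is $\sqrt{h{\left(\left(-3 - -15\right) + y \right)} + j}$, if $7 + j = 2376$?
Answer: $\sqrt{2351} \approx 48.487$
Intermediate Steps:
$y = 0$ ($y = 0 \left(-3\right) = 0$)
$j = 2369$ ($j = -7 + 2376 = 2369$)
$h{\left(d \right)} = - \frac{d^{2}}{8}$
$\sqrt{h{\left(\left(-3 - -15\right) + y \right)} + j} = \sqrt{- \frac{\left(\left(-3 - -15\right) + 0\right)^{2}}{8} + 2369} = \sqrt{- \frac{\left(\left(-3 + 15\right) + 0\right)^{2}}{8} + 2369} = \sqrt{- \frac{\left(12 + 0\right)^{2}}{8} + 2369} = \sqrt{- \frac{12^{2}}{8} + 2369} = \sqrt{\left(- \frac{1}{8}\right) 144 + 2369} = \sqrt{-18 + 2369} = \sqrt{2351}$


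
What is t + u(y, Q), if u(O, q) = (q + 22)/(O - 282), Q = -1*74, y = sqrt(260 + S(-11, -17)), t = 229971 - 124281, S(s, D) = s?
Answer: 2792863138/26425 + 52*sqrt(249)/79275 ≈ 1.0569e+5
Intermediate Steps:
t = 105690
y = sqrt(249) (y = sqrt(260 - 11) = sqrt(249) ≈ 15.780)
Q = -74
u(O, q) = (22 + q)/(-282 + O)
t + u(y, Q) = 105690 + (22 - 74)/(-282 + sqrt(249)) = 105690 - 52/(-282 + sqrt(249))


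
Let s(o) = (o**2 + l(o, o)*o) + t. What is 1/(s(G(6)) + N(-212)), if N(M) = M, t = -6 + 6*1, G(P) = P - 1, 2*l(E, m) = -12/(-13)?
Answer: -13/2401 ≈ -0.0054144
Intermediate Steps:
l(E, m) = 6/13 (l(E, m) = (-12/(-13))/2 = (-12*(-1/13))/2 = (1/2)*(12/13) = 6/13)
G(P) = -1 + P
t = 0 (t = -6 + 6 = 0)
s(o) = o**2 + 6*o/13 (s(o) = (o**2 + 6*o/13) + 0 = o**2 + 6*o/13)
1/(s(G(6)) + N(-212)) = 1/((-1 + 6)*(6 + 13*(-1 + 6))/13 - 212) = 1/((1/13)*5*(6 + 13*5) - 212) = 1/((1/13)*5*(6 + 65) - 212) = 1/((1/13)*5*71 - 212) = 1/(355/13 - 212) = 1/(-2401/13) = -13/2401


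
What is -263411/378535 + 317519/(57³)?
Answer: 71410181342/70102032255 ≈ 1.0187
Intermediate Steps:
-263411/378535 + 317519/(57³) = -263411*1/378535 + 317519/185193 = -263411/378535 + 317519*(1/185193) = -263411/378535 + 317519/185193 = 71410181342/70102032255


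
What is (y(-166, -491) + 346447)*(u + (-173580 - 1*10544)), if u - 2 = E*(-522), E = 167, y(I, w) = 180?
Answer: -94038518592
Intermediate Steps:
u = -87172 (u = 2 + 167*(-522) = 2 - 87174 = -87172)
(y(-166, -491) + 346447)*(u + (-173580 - 1*10544)) = (180 + 346447)*(-87172 + (-173580 - 1*10544)) = 346627*(-87172 + (-173580 - 10544)) = 346627*(-87172 - 184124) = 346627*(-271296) = -94038518592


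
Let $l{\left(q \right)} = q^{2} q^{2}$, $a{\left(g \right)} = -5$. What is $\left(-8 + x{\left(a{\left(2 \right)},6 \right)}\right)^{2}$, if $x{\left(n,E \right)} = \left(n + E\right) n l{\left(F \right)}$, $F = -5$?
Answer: $9815689$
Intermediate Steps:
$l{\left(q \right)} = q^{4}$
$x{\left(n,E \right)} = 625 n \left(E + n\right)$ ($x{\left(n,E \right)} = \left(n + E\right) n \left(-5\right)^{4} = \left(E + n\right) n 625 = n \left(E + n\right) 625 = 625 n \left(E + n\right)$)
$\left(-8 + x{\left(a{\left(2 \right)},6 \right)}\right)^{2} = \left(-8 + 625 \left(-5\right) \left(6 - 5\right)\right)^{2} = \left(-8 + 625 \left(-5\right) 1\right)^{2} = \left(-8 - 3125\right)^{2} = \left(-3133\right)^{2} = 9815689$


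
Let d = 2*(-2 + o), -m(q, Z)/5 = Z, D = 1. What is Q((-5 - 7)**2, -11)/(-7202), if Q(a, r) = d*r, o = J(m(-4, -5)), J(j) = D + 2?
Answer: 11/3601 ≈ 0.0030547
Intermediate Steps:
m(q, Z) = -5*Z
J(j) = 3 (J(j) = 1 + 2 = 3)
o = 3
d = 2 (d = 2*(-2 + 3) = 2*1 = 2)
Q(a, r) = 2*r
Q((-5 - 7)**2, -11)/(-7202) = (2*(-11))/(-7202) = -22*(-1/7202) = 11/3601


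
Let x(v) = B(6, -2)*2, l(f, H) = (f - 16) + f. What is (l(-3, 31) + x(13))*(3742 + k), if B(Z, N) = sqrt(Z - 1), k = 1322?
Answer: -111408 + 10128*sqrt(5) ≈ -88761.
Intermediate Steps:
l(f, H) = -16 + 2*f (l(f, H) = (-16 + f) + f = -16 + 2*f)
B(Z, N) = sqrt(-1 + Z)
x(v) = 2*sqrt(5) (x(v) = sqrt(-1 + 6)*2 = sqrt(5)*2 = 2*sqrt(5))
(l(-3, 31) + x(13))*(3742 + k) = ((-16 + 2*(-3)) + 2*sqrt(5))*(3742 + 1322) = ((-16 - 6) + 2*sqrt(5))*5064 = (-22 + 2*sqrt(5))*5064 = -111408 + 10128*sqrt(5)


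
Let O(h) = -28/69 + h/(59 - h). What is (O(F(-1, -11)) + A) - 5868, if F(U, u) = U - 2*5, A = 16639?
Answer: 52021211/4830 ≈ 10770.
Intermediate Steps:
F(U, u) = -10 + U (F(U, u) = U - 10 = -10 + U)
O(h) = -28/69 + h/(59 - h) (O(h) = -28*1/69 + h/(59 - h) = -28/69 + h/(59 - h))
(O(F(-1, -11)) + A) - 5868 = ((1652 - 97*(-10 - 1))/(69*(-59 + (-10 - 1))) + 16639) - 5868 = ((1652 - 97*(-11))/(69*(-59 - 11)) + 16639) - 5868 = ((1/69)*(1652 + 1067)/(-70) + 16639) - 5868 = ((1/69)*(-1/70)*2719 + 16639) - 5868 = (-2719/4830 + 16639) - 5868 = 80363651/4830 - 5868 = 52021211/4830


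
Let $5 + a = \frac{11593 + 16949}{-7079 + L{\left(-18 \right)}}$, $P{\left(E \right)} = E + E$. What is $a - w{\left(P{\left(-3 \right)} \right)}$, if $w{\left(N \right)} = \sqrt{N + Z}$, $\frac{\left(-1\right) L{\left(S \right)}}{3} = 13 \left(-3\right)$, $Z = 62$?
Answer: $- \frac{31676}{3481} - 2 \sqrt{14} \approx -16.583$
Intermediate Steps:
$L{\left(S \right)} = 117$ ($L{\left(S \right)} = - 3 \cdot 13 \left(-3\right) = \left(-3\right) \left(-39\right) = 117$)
$P{\left(E \right)} = 2 E$
$w{\left(N \right)} = \sqrt{62 + N}$ ($w{\left(N \right)} = \sqrt{N + 62} = \sqrt{62 + N}$)
$a = - \frac{31676}{3481}$ ($a = -5 + \frac{11593 + 16949}{-7079 + 117} = -5 + \frac{28542}{-6962} = -5 + 28542 \left(- \frac{1}{6962}\right) = -5 - \frac{14271}{3481} = - \frac{31676}{3481} \approx -9.0997$)
$a - w{\left(P{\left(-3 \right)} \right)} = - \frac{31676}{3481} - \sqrt{62 + 2 \left(-3\right)} = - \frac{31676}{3481} - \sqrt{62 - 6} = - \frac{31676}{3481} - \sqrt{56} = - \frac{31676}{3481} - 2 \sqrt{14}$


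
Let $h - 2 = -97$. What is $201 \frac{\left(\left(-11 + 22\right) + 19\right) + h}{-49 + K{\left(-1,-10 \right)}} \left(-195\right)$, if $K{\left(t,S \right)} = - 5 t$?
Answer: $- \frac{2547675}{44} \approx -57902.0$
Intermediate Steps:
$h = -95$ ($h = 2 - 97 = -95$)
$201 \frac{\left(\left(-11 + 22\right) + 19\right) + h}{-49 + K{\left(-1,-10 \right)}} \left(-195\right) = 201 \frac{\left(\left(-11 + 22\right) + 19\right) - 95}{-49 - -5} \left(-195\right) = 201 \frac{\left(11 + 19\right) - 95}{-49 + 5} \left(-195\right) = 201 \frac{30 - 95}{-44} \left(-195\right) = 201 \left(\left(-65\right) \left(- \frac{1}{44}\right)\right) \left(-195\right) = 201 \cdot \frac{65}{44} \left(-195\right) = \frac{13065}{44} \left(-195\right) = - \frac{2547675}{44}$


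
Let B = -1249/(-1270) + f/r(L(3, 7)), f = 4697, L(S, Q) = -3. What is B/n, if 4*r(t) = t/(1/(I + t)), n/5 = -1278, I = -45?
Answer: -3005077/146075400 ≈ -0.020572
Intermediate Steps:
n = -6390 (n = 5*(-1278) = -6390)
r(t) = t*(-45 + t)/4 (r(t) = (t/(1/(-45 + t)))/4 = (t*(-45 + t))/4 = t*(-45 + t)/4)
B = 3005077/22860 (B = -1249/(-1270) + 4697/(((¼)*(-3)*(-45 - 3))) = -1249*(-1/1270) + 4697/(((¼)*(-3)*(-48))) = 1249/1270 + 4697/36 = 3005077/22860 ≈ 131.46)
B/n = (3005077/22860)/(-6390) = (3005077/22860)*(-1/6390) = -3005077/146075400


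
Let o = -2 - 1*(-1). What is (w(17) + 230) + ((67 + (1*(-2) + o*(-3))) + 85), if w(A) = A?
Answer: 400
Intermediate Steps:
o = -1 (o = -2 + 1 = -1)
(w(17) + 230) + ((67 + (1*(-2) + o*(-3))) + 85) = (17 + 230) + ((67 + (1*(-2) - 1*(-3))) + 85) = 247 + ((67 + (-2 + 3)) + 85) = 247 + ((67 + 1) + 85) = 247 + (68 + 85) = 247 + 153 = 400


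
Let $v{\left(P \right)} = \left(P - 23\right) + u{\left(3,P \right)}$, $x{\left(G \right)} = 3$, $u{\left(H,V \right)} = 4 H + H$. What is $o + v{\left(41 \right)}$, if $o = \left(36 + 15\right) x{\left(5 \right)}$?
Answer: $186$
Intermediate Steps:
$u{\left(H,V \right)} = 5 H$
$o = 153$ ($o = \left(36 + 15\right) 3 = 51 \cdot 3 = 153$)
$v{\left(P \right)} = -8 + P$ ($v{\left(P \right)} = \left(P - 23\right) + 5 \cdot 3 = \left(-23 + P\right) + 15 = -8 + P$)
$o + v{\left(41 \right)} = 153 + \left(-8 + 41\right) = 153 + 33 = 186$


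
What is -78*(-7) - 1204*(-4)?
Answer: 5362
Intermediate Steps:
-78*(-7) - 1204*(-4) = 546 + 4816 = 5362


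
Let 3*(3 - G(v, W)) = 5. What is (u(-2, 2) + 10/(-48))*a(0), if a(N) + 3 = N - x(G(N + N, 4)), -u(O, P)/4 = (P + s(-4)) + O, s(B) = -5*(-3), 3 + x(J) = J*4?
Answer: 2890/9 ≈ 321.11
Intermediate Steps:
G(v, W) = 4/3 (G(v, W) = 3 - 1/3*5 = 3 - 5/3 = 4/3)
x(J) = -3 + 4*J (x(J) = -3 + J*4 = -3 + 4*J)
s(B) = 15
u(O, P) = -60 - 4*O - 4*P (u(O, P) = -4*((P + 15) + O) = -4*((15 + P) + O) = -4*(15 + O + P) = -60 - 4*O - 4*P)
a(N) = -16/3 + N (a(N) = -3 + (N - (-3 + 4*(4/3))) = -3 + (N - (-3 + 16/3)) = -3 + (N - 1*7/3) = -3 + (N - 7/3) = -3 + (-7/3 + N) = -16/3 + N)
(u(-2, 2) + 10/(-48))*a(0) = ((-60 - 4*(-2) - 4*2) + 10/(-48))*(-16/3 + 0) = ((-60 + 8 - 8) + 10*(-1/48))*(-16/3) = (-60 - 5/24)*(-16/3) = -1445/24*(-16/3) = 2890/9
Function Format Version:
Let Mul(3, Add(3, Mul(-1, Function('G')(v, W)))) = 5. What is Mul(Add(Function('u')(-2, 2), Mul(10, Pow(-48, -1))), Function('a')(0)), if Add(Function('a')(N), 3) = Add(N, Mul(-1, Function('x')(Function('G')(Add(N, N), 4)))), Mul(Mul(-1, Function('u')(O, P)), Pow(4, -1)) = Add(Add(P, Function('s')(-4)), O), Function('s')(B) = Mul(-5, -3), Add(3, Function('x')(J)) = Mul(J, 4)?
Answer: Rational(2890, 9) ≈ 321.11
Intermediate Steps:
Function('G')(v, W) = Rational(4, 3) (Function('G')(v, W) = Add(3, Mul(Rational(-1, 3), 5)) = Add(3, Rational(-5, 3)) = Rational(4, 3))
Function('x')(J) = Add(-3, Mul(4, J)) (Function('x')(J) = Add(-3, Mul(J, 4)) = Add(-3, Mul(4, J)))
Function('s')(B) = 15
Function('u')(O, P) = Add(-60, Mul(-4, O), Mul(-4, P)) (Function('u')(O, P) = Mul(-4, Add(Add(P, 15), O)) = Mul(-4, Add(Add(15, P), O)) = Mul(-4, Add(15, O, P)) = Add(-60, Mul(-4, O), Mul(-4, P)))
Function('a')(N) = Add(Rational(-16, 3), N) (Function('a')(N) = Add(-3, Add(N, Mul(-1, Add(-3, Mul(4, Rational(4, 3)))))) = Add(-3, Add(N, Mul(-1, Add(-3, Rational(16, 3))))) = Add(-3, Add(N, Mul(-1, Rational(7, 3)))) = Add(-3, Add(N, Rational(-7, 3))) = Add(-3, Add(Rational(-7, 3), N)) = Add(Rational(-16, 3), N))
Mul(Add(Function('u')(-2, 2), Mul(10, Pow(-48, -1))), Function('a')(0)) = Mul(Add(Add(-60, Mul(-4, -2), Mul(-4, 2)), Mul(10, Pow(-48, -1))), Add(Rational(-16, 3), 0)) = Mul(Add(Add(-60, 8, -8), Mul(10, Rational(-1, 48))), Rational(-16, 3)) = Mul(Add(-60, Rational(-5, 24)), Rational(-16, 3)) = Mul(Rational(-1445, 24), Rational(-16, 3)) = Rational(2890, 9)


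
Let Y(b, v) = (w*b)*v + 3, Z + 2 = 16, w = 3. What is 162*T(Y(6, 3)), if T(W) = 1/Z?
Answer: 81/7 ≈ 11.571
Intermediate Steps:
Z = 14 (Z = -2 + 16 = 14)
Y(b, v) = 3 + 3*b*v (Y(b, v) = (3*b)*v + 3 = 3*b*v + 3 = 3 + 3*b*v)
T(W) = 1/14
162*T(Y(6, 3)) = 162*(1/14) = 81/7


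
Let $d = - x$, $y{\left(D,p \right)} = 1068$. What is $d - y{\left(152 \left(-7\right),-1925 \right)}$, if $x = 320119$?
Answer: $-321187$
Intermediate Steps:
$d = -320119$ ($d = \left(-1\right) 320119 = -320119$)
$d - y{\left(152 \left(-7\right),-1925 \right)} = -320119 - 1068 = -321187$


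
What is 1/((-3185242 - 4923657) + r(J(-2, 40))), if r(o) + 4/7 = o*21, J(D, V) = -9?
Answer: -7/56763620 ≈ -1.2332e-7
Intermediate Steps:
r(o) = -4/7 + 21*o (r(o) = -4/7 + o*21 = -4/7 + 21*o)
1/((-3185242 - 4923657) + r(J(-2, 40))) = 1/((-3185242 - 4923657) + (-4/7 + 21*(-9))) = 1/(-8108899 + (-4/7 - 189)) = 1/(-8108899 - 1327/7) = 1/(-56763620/7) = -7/56763620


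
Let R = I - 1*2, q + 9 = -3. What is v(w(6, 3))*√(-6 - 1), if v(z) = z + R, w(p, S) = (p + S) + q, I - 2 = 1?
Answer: -2*I*√7 ≈ -5.2915*I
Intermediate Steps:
q = -12 (q = -9 - 3 = -12)
I = 3 (I = 2 + 1 = 3)
w(p, S) = -12 + S + p (w(p, S) = (p + S) - 12 = (S + p) - 12 = -12 + S + p)
R = 1 (R = 3 - 1*2 = 3 - 2 = 1)
v(z) = 1 + z (v(z) = z + 1 = 1 + z)
v(w(6, 3))*√(-6 - 1) = (1 + (-12 + 3 + 6))*√(-6 - 1) = (1 - 3)*√(-7) = -2*I*√7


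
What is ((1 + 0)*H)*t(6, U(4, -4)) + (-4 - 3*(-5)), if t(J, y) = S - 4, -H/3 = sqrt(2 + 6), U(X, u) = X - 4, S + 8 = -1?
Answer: 11 + 78*sqrt(2) ≈ 121.31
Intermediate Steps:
S = -9 (S = -8 - 1 = -9)
U(X, u) = -4 + X
H = -6*sqrt(2) (H = -3*sqrt(2 + 6) = -6*sqrt(2) ≈ -8.4853)
t(J, y) = -13 (t(J, y) = -9 - 4 = -13)
((1 + 0)*H)*t(6, U(4, -4)) + (-4 - 3*(-5)) = ((1 + 0)*(-6*sqrt(2)))*(-13) + (-4 - 3*(-5)) = (1*(-6*sqrt(2)))*(-13) + (-4 + 15) = -6*sqrt(2)*(-13) + 11 = 78*sqrt(2) + 11 = 11 + 78*sqrt(2)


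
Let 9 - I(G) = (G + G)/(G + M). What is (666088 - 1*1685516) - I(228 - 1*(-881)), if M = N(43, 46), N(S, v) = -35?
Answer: -547436560/537 ≈ -1.0194e+6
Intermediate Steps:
M = -35
I(G) = 9 - 2*G/(-35 + G) (I(G) = 9 - (G + G)/(G - 35) = 9 - 2*G/(-35 + G))
(666088 - 1*1685516) - I(228 - 1*(-881)) = (666088 - 1*1685516) - 7*(-45 + (228 - 1*(-881)))/(-35 + (228 - 1*(-881))) = (666088 - 1685516) - 7*(-45 + (228 + 881))/(-35 + (228 + 881)) = -1019428 - 7*(-45 + 1109)/(-35 + 1109) = -1019428 - 7*1064/1074 = -1019428 - 1*3724/537 = -1019428 - 3724/537 = -547436560/537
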